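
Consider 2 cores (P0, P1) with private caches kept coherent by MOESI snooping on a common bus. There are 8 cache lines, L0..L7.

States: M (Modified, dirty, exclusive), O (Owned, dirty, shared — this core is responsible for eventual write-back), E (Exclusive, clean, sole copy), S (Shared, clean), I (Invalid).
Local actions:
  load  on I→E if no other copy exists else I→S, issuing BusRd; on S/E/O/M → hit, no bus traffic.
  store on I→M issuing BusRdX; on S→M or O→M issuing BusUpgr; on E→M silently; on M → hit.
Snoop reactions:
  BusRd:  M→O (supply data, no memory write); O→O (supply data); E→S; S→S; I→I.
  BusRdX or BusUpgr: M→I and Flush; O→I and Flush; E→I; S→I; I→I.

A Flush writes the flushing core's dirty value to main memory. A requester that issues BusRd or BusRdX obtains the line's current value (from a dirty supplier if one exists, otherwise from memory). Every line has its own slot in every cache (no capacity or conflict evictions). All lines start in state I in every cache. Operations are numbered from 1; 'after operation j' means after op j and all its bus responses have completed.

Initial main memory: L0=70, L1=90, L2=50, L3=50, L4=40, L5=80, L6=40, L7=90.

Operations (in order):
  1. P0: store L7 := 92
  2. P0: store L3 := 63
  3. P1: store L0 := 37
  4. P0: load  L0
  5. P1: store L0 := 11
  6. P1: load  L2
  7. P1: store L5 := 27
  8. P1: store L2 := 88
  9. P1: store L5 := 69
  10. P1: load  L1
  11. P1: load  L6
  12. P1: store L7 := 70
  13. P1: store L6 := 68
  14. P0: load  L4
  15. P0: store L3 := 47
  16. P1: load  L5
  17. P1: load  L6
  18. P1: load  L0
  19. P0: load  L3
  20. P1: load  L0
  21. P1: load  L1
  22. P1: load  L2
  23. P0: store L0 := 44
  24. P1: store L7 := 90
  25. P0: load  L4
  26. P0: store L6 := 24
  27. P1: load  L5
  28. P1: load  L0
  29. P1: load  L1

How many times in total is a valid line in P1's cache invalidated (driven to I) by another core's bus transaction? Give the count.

step 1: P0: store L7 := 92  ⟶  MI  (L7)  txn=BusRdX  M[L7]=90
step 2: P0: store L3 := 63  ⟶  MI  (L3)  txn=BusRdX  M[L3]=50
step 3: P1: store L0 := 37  ⟶  IM  (L0)  txn=BusRdX  M[L0]=70
step 4: P0: load  L0  ⟶  SO  (L0)  txn=BusRd  M[L0]=70
step 5: P1: store L0 := 11  ⟶  IM  (L0)  txn=BusUpgr  M[L0]=70
step 6: P1: load  L2  ⟶  IE  (L2)  txn=BusRd  M[L2]=50
step 7: P1: store L5 := 27  ⟶  IM  (L5)  txn=BusRdX  M[L5]=80
step 8: P1: store L2 := 88  ⟶  IM  (L2)  txn=∅  M[L2]=50
step 9: P1: store L5 := 69  ⟶  IM  (L5)  txn=∅  M[L5]=80
step 10: P1: load  L1  ⟶  IE  (L1)  txn=BusRd  M[L1]=90
step 11: P1: load  L6  ⟶  IE  (L6)  txn=BusRd  M[L6]=40
step 12: P1: store L7 := 70  ⟶  IM  (L7)  txn=BusRdX+Flush  M[L7]=92
step 13: P1: store L6 := 68  ⟶  IM  (L6)  txn=∅  M[L6]=40
step 14: P0: load  L4  ⟶  EI  (L4)  txn=BusRd  M[L4]=40
step 15: P0: store L3 := 47  ⟶  MI  (L3)  txn=∅  M[L3]=50
step 16: P1: load  L5  ⟶  IM  (L5)  txn=∅  M[L5]=80
step 17: P1: load  L6  ⟶  IM  (L6)  txn=∅  M[L6]=40
step 18: P1: load  L0  ⟶  IM  (L0)  txn=∅  M[L0]=70
step 19: P0: load  L3  ⟶  MI  (L3)  txn=∅  M[L3]=50
step 20: P1: load  L0  ⟶  IM  (L0)  txn=∅  M[L0]=70
step 21: P1: load  L1  ⟶  IE  (L1)  txn=∅  M[L1]=90
step 22: P1: load  L2  ⟶  IM  (L2)  txn=∅  M[L2]=50
step 23: P0: store L0 := 44  ⟶  MI  (L0)  txn=BusRdX+Flush  M[L0]=11
step 24: P1: store L7 := 90  ⟶  IM  (L7)  txn=∅  M[L7]=92
step 25: P0: load  L4  ⟶  EI  (L4)  txn=∅  M[L4]=40
step 26: P0: store L6 := 24  ⟶  MI  (L6)  txn=BusRdX+Flush  M[L6]=68
step 27: P1: load  L5  ⟶  IM  (L5)  txn=∅  M[L5]=80
step 28: P1: load  L0  ⟶  OS  (L0)  txn=BusRd  M[L0]=11
step 29: P1: load  L1  ⟶  IE  (L1)  txn=∅  M[L1]=90

invalidations = 2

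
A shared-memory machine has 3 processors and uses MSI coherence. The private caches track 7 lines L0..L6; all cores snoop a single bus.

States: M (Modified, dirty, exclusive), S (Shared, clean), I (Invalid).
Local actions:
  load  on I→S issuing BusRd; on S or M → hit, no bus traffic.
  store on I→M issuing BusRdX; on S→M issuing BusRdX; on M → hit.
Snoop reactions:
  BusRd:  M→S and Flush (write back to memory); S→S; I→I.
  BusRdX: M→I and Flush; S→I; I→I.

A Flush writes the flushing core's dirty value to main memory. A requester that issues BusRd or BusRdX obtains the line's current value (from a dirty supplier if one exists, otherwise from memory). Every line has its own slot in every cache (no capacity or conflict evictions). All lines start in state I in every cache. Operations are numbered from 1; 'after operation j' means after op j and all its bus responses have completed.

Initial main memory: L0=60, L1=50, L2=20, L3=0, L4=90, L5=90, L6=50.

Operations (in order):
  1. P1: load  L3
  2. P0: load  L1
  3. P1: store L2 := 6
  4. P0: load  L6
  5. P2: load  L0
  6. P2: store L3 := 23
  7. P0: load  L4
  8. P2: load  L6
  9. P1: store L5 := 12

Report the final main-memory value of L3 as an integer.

  op1 P1: load  L3 → I/S/I on L3; bus BusRd; mem=0
  op2 P0: load  L1 → S/I/I on L1; bus BusRd; mem=50
  op3 P1: store L2 := 6 → I/M/I on L2; bus BusRdX; mem=20
  op4 P0: load  L6 → S/I/I on L6; bus BusRd; mem=50
  op5 P2: load  L0 → I/I/S on L0; bus BusRd; mem=60
  op6 P2: store L3 := 23 → I/I/M on L3; bus BusRdX; mem=0
  op7 P0: load  L4 → S/I/I on L4; bus BusRd; mem=90
  op8 P2: load  L6 → S/I/S on L6; bus BusRd; mem=50
  op9 P1: store L5 := 12 → I/M/I on L5; bus BusRdX; mem=90

memory[L3] = 0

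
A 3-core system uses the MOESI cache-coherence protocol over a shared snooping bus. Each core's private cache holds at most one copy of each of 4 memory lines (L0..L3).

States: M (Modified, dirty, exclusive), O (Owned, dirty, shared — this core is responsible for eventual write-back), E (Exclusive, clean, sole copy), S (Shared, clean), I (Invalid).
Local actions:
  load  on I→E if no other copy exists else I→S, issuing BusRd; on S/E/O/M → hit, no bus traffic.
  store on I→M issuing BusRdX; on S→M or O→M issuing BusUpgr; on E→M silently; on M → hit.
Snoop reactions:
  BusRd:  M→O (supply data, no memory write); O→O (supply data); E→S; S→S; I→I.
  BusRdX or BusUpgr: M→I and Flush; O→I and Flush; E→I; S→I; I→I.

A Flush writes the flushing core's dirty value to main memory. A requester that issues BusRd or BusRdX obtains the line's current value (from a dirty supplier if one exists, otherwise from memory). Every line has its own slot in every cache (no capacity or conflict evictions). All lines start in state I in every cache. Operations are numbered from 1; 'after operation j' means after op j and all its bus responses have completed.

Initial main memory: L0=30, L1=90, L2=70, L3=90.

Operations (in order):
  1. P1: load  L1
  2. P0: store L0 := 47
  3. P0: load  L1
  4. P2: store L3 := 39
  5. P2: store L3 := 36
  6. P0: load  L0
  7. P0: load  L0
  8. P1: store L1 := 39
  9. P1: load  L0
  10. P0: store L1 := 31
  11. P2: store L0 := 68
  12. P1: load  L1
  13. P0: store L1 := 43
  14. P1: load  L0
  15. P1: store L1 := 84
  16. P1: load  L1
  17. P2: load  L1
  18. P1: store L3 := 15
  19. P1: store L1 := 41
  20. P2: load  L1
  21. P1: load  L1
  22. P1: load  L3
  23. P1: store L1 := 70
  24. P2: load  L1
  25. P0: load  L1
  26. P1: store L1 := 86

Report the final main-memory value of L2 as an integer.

  op1 P1: load  L1 → I/E/I on L1; bus BusRd; mem=90
  op2 P0: store L0 := 47 → M/I/I on L0; bus BusRdX; mem=30
  op3 P0: load  L1 → S/S/I on L1; bus BusRd; mem=90
  op4 P2: store L3 := 39 → I/I/M on L3; bus BusRdX; mem=90
  op5 P2: store L3 := 36 → I/I/M on L3; bus (none); mem=90
  op6 P0: load  L0 → M/I/I on L0; bus (none); mem=30
  op7 P0: load  L0 → M/I/I on L0; bus (none); mem=30
  op8 P1: store L1 := 39 → I/M/I on L1; bus BusUpgr; mem=90
  op9 P1: load  L0 → O/S/I on L0; bus BusRd; mem=30
  op10 P0: store L1 := 31 → M/I/I on L1; bus BusRdX Flush; mem=39
  op11 P2: store L0 := 68 → I/I/M on L0; bus BusRdX Flush; mem=47
  op12 P1: load  L1 → O/S/I on L1; bus BusRd; mem=39
  op13 P0: store L1 := 43 → M/I/I on L1; bus BusUpgr; mem=39
  op14 P1: load  L0 → I/S/O on L0; bus BusRd; mem=47
  op15 P1: store L1 := 84 → I/M/I on L1; bus BusRdX Flush; mem=43
  op16 P1: load  L1 → I/M/I on L1; bus (none); mem=43
  op17 P2: load  L1 → I/O/S on L1; bus BusRd; mem=43
  op18 P1: store L3 := 15 → I/M/I on L3; bus BusRdX Flush; mem=36
  op19 P1: store L1 := 41 → I/M/I on L1; bus BusUpgr; mem=43
  op20 P2: load  L1 → I/O/S on L1; bus BusRd; mem=43
  op21 P1: load  L1 → I/O/S on L1; bus (none); mem=43
  op22 P1: load  L3 → I/M/I on L3; bus (none); mem=36
  op23 P1: store L1 := 70 → I/M/I on L1; bus BusUpgr; mem=43
  op24 P2: load  L1 → I/O/S on L1; bus BusRd; mem=43
  op25 P0: load  L1 → S/O/S on L1; bus BusRd; mem=43
  op26 P1: store L1 := 86 → I/M/I on L1; bus BusUpgr; mem=43

memory[L2] = 70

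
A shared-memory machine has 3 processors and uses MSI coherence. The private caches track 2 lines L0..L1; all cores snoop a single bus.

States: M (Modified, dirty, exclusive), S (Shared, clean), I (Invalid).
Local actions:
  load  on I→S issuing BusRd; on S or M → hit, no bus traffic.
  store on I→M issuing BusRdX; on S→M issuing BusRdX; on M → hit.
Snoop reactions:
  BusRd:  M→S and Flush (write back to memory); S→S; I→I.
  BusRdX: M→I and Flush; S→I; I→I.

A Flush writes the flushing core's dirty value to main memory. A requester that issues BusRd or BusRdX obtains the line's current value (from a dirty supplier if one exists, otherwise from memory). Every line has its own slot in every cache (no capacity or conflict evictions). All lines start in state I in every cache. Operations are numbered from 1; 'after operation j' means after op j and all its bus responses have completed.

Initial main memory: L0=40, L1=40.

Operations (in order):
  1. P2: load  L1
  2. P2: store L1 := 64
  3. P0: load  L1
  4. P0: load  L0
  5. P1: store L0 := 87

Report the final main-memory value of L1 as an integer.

[1] P2: load  L1 | P0:I, P1:I, P2:S(40) | bus: BusRd
[2] P2: store L1 := 64 | P0:I, P1:I, P2:M(64) | bus: BusRdX
[3] P0: load  L1 | P0:S(64), P1:I, P2:S(64) | bus: BusRd,Flush
[4] P0: load  L0 | P0:S(40), P1:I, P2:I | bus: BusRd
[5] P1: store L0 := 87 | P0:I, P1:M(87), P2:I | bus: BusRdX

memory[L1] = 64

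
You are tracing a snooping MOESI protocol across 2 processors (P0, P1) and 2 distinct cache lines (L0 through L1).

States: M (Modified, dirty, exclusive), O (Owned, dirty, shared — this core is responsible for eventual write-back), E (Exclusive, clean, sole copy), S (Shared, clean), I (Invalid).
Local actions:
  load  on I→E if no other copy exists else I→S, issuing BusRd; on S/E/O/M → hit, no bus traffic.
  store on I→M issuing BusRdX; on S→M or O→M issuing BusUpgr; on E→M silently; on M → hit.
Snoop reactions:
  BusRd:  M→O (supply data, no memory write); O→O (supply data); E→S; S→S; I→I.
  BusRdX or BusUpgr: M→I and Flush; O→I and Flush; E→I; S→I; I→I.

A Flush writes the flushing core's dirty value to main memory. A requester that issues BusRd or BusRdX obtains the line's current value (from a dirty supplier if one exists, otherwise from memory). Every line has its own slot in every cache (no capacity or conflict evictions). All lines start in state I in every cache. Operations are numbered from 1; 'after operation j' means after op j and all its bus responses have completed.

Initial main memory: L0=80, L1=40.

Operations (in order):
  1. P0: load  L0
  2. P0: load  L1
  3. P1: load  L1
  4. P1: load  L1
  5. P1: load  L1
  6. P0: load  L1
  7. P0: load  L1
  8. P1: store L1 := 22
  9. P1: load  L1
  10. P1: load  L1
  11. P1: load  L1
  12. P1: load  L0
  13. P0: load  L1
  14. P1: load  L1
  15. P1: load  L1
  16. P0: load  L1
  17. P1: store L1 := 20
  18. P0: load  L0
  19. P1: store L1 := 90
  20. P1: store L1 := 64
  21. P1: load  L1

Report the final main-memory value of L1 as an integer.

memory[L1] = 40

  op1 P0: load  L0 → E/I on L0; bus BusRd; mem=80
  op2 P0: load  L1 → E/I on L1; bus BusRd; mem=40
  op3 P1: load  L1 → S/S on L1; bus BusRd; mem=40
  op4 P1: load  L1 → S/S on L1; bus (none); mem=40
  op5 P1: load  L1 → S/S on L1; bus (none); mem=40
  op6 P0: load  L1 → S/S on L1; bus (none); mem=40
  op7 P0: load  L1 → S/S on L1; bus (none); mem=40
  op8 P1: store L1 := 22 → I/M on L1; bus BusUpgr; mem=40
  op9 P1: load  L1 → I/M on L1; bus (none); mem=40
  op10 P1: load  L1 → I/M on L1; bus (none); mem=40
  op11 P1: load  L1 → I/M on L1; bus (none); mem=40
  op12 P1: load  L0 → S/S on L0; bus BusRd; mem=80
  op13 P0: load  L1 → S/O on L1; bus BusRd; mem=40
  op14 P1: load  L1 → S/O on L1; bus (none); mem=40
  op15 P1: load  L1 → S/O on L1; bus (none); mem=40
  op16 P0: load  L1 → S/O on L1; bus (none); mem=40
  op17 P1: store L1 := 20 → I/M on L1; bus BusUpgr; mem=40
  op18 P0: load  L0 → S/S on L0; bus (none); mem=80
  op19 P1: store L1 := 90 → I/M on L1; bus (none); mem=40
  op20 P1: store L1 := 64 → I/M on L1; bus (none); mem=40
  op21 P1: load  L1 → I/M on L1; bus (none); mem=40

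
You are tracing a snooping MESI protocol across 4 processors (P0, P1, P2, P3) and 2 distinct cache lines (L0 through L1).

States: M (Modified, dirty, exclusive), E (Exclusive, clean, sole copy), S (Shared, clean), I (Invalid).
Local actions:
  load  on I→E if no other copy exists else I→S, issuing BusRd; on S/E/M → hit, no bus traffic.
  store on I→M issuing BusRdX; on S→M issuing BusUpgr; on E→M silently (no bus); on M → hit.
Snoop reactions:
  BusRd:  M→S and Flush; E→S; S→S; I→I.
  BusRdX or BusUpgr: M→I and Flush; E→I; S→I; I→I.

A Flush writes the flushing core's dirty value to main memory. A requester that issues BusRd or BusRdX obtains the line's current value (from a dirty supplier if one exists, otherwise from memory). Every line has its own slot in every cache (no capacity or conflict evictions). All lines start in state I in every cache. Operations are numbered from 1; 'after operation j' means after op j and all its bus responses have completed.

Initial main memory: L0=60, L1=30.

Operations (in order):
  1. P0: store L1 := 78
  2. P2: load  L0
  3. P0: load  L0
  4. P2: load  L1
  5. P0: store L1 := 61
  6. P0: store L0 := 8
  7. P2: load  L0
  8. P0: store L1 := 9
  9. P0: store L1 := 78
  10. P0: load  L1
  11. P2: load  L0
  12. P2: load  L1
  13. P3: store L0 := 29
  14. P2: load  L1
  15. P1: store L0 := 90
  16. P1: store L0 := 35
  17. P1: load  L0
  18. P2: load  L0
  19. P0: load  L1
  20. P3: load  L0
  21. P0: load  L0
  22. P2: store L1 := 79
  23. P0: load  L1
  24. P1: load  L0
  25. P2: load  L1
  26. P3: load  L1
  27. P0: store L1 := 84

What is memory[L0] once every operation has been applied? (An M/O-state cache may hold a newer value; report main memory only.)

memory[L0] = 35

1. P0: store L1 := 78  bus=[BusRdX]  L1: P0=M P1=I P2=I P3=I  mem[L1]=30
2. P2: load  L0  bus=[BusRd]  L0: P0=I P1=I P2=E P3=I  mem[L0]=60
3. P0: load  L0  bus=[BusRd]  L0: P0=S P1=I P2=S P3=I  mem[L0]=60
4. P2: load  L1  bus=[BusRd,Flush]  L1: P0=S P1=I P2=S P3=I  mem[L1]=78
5. P0: store L1 := 61  bus=[BusUpgr]  L1: P0=M P1=I P2=I P3=I  mem[L1]=78
6. P0: store L0 := 8  bus=[BusUpgr]  L0: P0=M P1=I P2=I P3=I  mem[L0]=60
7. P2: load  L0  bus=[BusRd,Flush]  L0: P0=S P1=I P2=S P3=I  mem[L0]=8
8. P0: store L1 := 9  bus=[-]  L1: P0=M P1=I P2=I P3=I  mem[L1]=78
9. P0: store L1 := 78  bus=[-]  L1: P0=M P1=I P2=I P3=I  mem[L1]=78
10. P0: load  L1  bus=[-]  L1: P0=M P1=I P2=I P3=I  mem[L1]=78
11. P2: load  L0  bus=[-]  L0: P0=S P1=I P2=S P3=I  mem[L0]=8
12. P2: load  L1  bus=[BusRd,Flush]  L1: P0=S P1=I P2=S P3=I  mem[L1]=78
13. P3: store L0 := 29  bus=[BusRdX]  L0: P0=I P1=I P2=I P3=M  mem[L0]=8
14. P2: load  L1  bus=[-]  L1: P0=S P1=I P2=S P3=I  mem[L1]=78
15. P1: store L0 := 90  bus=[BusRdX,Flush]  L0: P0=I P1=M P2=I P3=I  mem[L0]=29
16. P1: store L0 := 35  bus=[-]  L0: P0=I P1=M P2=I P3=I  mem[L0]=29
17. P1: load  L0  bus=[-]  L0: P0=I P1=M P2=I P3=I  mem[L0]=29
18. P2: load  L0  bus=[BusRd,Flush]  L0: P0=I P1=S P2=S P3=I  mem[L0]=35
19. P0: load  L1  bus=[-]  L1: P0=S P1=I P2=S P3=I  mem[L1]=78
20. P3: load  L0  bus=[BusRd]  L0: P0=I P1=S P2=S P3=S  mem[L0]=35
21. P0: load  L0  bus=[BusRd]  L0: P0=S P1=S P2=S P3=S  mem[L0]=35
22. P2: store L1 := 79  bus=[BusUpgr]  L1: P0=I P1=I P2=M P3=I  mem[L1]=78
23. P0: load  L1  bus=[BusRd,Flush]  L1: P0=S P1=I P2=S P3=I  mem[L1]=79
24. P1: load  L0  bus=[-]  L0: P0=S P1=S P2=S P3=S  mem[L0]=35
25. P2: load  L1  bus=[-]  L1: P0=S P1=I P2=S P3=I  mem[L1]=79
26. P3: load  L1  bus=[BusRd]  L1: P0=S P1=I P2=S P3=S  mem[L1]=79
27. P0: store L1 := 84  bus=[BusUpgr]  L1: P0=M P1=I P2=I P3=I  mem[L1]=79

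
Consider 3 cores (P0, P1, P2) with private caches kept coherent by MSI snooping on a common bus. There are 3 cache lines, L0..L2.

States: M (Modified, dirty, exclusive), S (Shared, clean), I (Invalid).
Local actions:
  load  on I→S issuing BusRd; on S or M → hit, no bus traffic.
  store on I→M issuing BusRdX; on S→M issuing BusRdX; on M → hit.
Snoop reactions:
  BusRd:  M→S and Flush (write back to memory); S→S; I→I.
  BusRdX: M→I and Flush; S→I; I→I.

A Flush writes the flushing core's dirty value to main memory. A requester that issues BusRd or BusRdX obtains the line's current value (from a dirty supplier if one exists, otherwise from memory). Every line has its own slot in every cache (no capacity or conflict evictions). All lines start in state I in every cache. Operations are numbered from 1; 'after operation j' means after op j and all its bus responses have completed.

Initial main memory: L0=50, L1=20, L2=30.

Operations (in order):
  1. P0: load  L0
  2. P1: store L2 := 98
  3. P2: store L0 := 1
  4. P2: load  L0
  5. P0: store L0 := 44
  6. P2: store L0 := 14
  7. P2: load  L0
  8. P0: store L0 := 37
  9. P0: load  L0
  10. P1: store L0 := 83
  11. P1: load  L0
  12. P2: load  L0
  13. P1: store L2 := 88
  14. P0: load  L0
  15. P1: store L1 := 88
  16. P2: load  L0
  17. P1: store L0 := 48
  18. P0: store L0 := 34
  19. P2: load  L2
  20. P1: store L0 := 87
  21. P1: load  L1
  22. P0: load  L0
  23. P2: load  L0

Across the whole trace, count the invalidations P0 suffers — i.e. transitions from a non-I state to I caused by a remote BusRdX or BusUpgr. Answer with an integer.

  op1 P0: load  L0 → S/I/I on L0; bus BusRd; mem=50
  op2 P1: store L2 := 98 → I/M/I on L2; bus BusRdX; mem=30
  op3 P2: store L0 := 1 → I/I/M on L0; bus BusRdX; mem=50
  op4 P2: load  L0 → I/I/M on L0; bus (none); mem=50
  op5 P0: store L0 := 44 → M/I/I on L0; bus BusRdX Flush; mem=1
  op6 P2: store L0 := 14 → I/I/M on L0; bus BusRdX Flush; mem=44
  op7 P2: load  L0 → I/I/M on L0; bus (none); mem=44
  op8 P0: store L0 := 37 → M/I/I on L0; bus BusRdX Flush; mem=14
  op9 P0: load  L0 → M/I/I on L0; bus (none); mem=14
  op10 P1: store L0 := 83 → I/M/I on L0; bus BusRdX Flush; mem=37
  op11 P1: load  L0 → I/M/I on L0; bus (none); mem=37
  op12 P2: load  L0 → I/S/S on L0; bus BusRd Flush; mem=83
  op13 P1: store L2 := 88 → I/M/I on L2; bus (none); mem=30
  op14 P0: load  L0 → S/S/S on L0; bus BusRd; mem=83
  op15 P1: store L1 := 88 → I/M/I on L1; bus BusRdX; mem=20
  op16 P2: load  L0 → S/S/S on L0; bus (none); mem=83
  op17 P1: store L0 := 48 → I/M/I on L0; bus BusRdX; mem=83
  op18 P0: store L0 := 34 → M/I/I on L0; bus BusRdX Flush; mem=48
  op19 P2: load  L2 → I/S/S on L2; bus BusRd Flush; mem=88
  op20 P1: store L0 := 87 → I/M/I on L0; bus BusRdX Flush; mem=34
  op21 P1: load  L1 → I/M/I on L1; bus (none); mem=20
  op22 P0: load  L0 → S/S/I on L0; bus BusRd Flush; mem=87
  op23 P2: load  L0 → S/S/S on L0; bus BusRd; mem=87

invalidations = 5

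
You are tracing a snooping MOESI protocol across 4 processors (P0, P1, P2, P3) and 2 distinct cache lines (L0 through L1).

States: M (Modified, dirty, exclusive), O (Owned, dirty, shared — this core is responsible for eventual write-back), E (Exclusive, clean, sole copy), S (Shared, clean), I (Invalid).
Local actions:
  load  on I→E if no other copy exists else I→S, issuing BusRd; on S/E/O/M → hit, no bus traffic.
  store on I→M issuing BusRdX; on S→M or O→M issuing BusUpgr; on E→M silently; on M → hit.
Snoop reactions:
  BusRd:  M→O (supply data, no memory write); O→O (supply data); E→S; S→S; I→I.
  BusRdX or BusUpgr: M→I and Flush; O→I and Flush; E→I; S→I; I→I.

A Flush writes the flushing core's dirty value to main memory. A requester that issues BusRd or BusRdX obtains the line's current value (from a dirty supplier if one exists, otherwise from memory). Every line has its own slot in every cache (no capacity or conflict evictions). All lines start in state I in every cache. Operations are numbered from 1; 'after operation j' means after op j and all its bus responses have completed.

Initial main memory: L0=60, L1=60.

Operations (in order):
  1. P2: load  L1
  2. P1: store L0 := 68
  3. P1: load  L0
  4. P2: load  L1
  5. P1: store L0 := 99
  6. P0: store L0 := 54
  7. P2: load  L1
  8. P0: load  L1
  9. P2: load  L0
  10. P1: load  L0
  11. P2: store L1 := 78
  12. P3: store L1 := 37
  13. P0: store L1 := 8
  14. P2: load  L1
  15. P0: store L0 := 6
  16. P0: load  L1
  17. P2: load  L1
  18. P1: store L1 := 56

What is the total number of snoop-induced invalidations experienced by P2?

invalidations = 3

1. P2: load  L1  bus=[BusRd]  L1: P0=I P1=I P2=E P3=I  mem[L1]=60
2. P1: store L0 := 68  bus=[BusRdX]  L0: P0=I P1=M P2=I P3=I  mem[L0]=60
3. P1: load  L0  bus=[-]  L0: P0=I P1=M P2=I P3=I  mem[L0]=60
4. P2: load  L1  bus=[-]  L1: P0=I P1=I P2=E P3=I  mem[L1]=60
5. P1: store L0 := 99  bus=[-]  L0: P0=I P1=M P2=I P3=I  mem[L0]=60
6. P0: store L0 := 54  bus=[BusRdX,Flush]  L0: P0=M P1=I P2=I P3=I  mem[L0]=99
7. P2: load  L1  bus=[-]  L1: P0=I P1=I P2=E P3=I  mem[L1]=60
8. P0: load  L1  bus=[BusRd]  L1: P0=S P1=I P2=S P3=I  mem[L1]=60
9. P2: load  L0  bus=[BusRd]  L0: P0=O P1=I P2=S P3=I  mem[L0]=99
10. P1: load  L0  bus=[BusRd]  L0: P0=O P1=S P2=S P3=I  mem[L0]=99
11. P2: store L1 := 78  bus=[BusUpgr]  L1: P0=I P1=I P2=M P3=I  mem[L1]=60
12. P3: store L1 := 37  bus=[BusRdX,Flush]  L1: P0=I P1=I P2=I P3=M  mem[L1]=78
13. P0: store L1 := 8  bus=[BusRdX,Flush]  L1: P0=M P1=I P2=I P3=I  mem[L1]=37
14. P2: load  L1  bus=[BusRd]  L1: P0=O P1=I P2=S P3=I  mem[L1]=37
15. P0: store L0 := 6  bus=[BusUpgr]  L0: P0=M P1=I P2=I P3=I  mem[L0]=99
16. P0: load  L1  bus=[-]  L1: P0=O P1=I P2=S P3=I  mem[L1]=37
17. P2: load  L1  bus=[-]  L1: P0=O P1=I P2=S P3=I  mem[L1]=37
18. P1: store L1 := 56  bus=[BusRdX,Flush]  L1: P0=I P1=M P2=I P3=I  mem[L1]=8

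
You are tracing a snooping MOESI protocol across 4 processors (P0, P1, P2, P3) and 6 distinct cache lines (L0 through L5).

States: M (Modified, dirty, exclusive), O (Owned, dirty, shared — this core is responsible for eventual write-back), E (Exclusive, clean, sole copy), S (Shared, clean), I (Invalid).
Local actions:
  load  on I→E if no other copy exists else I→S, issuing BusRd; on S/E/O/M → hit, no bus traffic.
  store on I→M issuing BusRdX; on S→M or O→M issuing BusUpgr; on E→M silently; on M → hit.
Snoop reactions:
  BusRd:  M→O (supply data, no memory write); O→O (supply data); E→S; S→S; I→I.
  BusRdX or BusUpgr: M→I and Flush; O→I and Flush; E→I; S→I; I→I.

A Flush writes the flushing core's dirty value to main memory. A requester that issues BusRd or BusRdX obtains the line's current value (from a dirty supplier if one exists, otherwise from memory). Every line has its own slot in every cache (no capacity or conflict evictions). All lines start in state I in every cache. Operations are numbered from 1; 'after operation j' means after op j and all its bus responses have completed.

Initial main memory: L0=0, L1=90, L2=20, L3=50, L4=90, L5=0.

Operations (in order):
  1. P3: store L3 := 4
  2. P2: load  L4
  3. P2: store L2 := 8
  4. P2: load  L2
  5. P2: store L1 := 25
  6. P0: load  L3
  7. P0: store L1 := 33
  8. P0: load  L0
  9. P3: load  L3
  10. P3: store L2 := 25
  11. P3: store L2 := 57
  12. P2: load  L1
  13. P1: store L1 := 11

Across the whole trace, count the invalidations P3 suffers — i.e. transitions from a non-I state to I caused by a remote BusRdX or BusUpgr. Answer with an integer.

step 1: P3: store L3 := 4  ⟶  IIIM  (L3)  txn=BusRdX  M[L3]=50
step 2: P2: load  L4  ⟶  IIEI  (L4)  txn=BusRd  M[L4]=90
step 3: P2: store L2 := 8  ⟶  IIMI  (L2)  txn=BusRdX  M[L2]=20
step 4: P2: load  L2  ⟶  IIMI  (L2)  txn=∅  M[L2]=20
step 5: P2: store L1 := 25  ⟶  IIMI  (L1)  txn=BusRdX  M[L1]=90
step 6: P0: load  L3  ⟶  SIIO  (L3)  txn=BusRd  M[L3]=50
step 7: P0: store L1 := 33  ⟶  MIII  (L1)  txn=BusRdX+Flush  M[L1]=25
step 8: P0: load  L0  ⟶  EIII  (L0)  txn=BusRd  M[L0]=0
step 9: P3: load  L3  ⟶  SIIO  (L3)  txn=∅  M[L3]=50
step 10: P3: store L2 := 25  ⟶  IIIM  (L2)  txn=BusRdX+Flush  M[L2]=8
step 11: P3: store L2 := 57  ⟶  IIIM  (L2)  txn=∅  M[L2]=8
step 12: P2: load  L1  ⟶  OISI  (L1)  txn=BusRd  M[L1]=25
step 13: P1: store L1 := 11  ⟶  IMII  (L1)  txn=BusRdX+Flush  M[L1]=33

invalidations = 0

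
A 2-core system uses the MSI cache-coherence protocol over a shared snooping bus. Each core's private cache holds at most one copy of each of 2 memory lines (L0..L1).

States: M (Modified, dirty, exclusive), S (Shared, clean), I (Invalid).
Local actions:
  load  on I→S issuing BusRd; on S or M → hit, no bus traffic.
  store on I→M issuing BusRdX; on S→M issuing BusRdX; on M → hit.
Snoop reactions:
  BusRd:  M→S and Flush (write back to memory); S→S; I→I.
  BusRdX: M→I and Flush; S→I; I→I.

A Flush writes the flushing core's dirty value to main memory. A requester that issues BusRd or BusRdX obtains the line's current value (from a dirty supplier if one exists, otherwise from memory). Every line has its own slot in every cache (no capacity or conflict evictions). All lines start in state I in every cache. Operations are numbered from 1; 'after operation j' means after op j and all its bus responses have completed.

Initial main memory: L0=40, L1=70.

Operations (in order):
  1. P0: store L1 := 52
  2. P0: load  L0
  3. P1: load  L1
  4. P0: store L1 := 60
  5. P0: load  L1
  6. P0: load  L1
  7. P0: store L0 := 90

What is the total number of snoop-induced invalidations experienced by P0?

1. P0: store L1 := 52  bus=[BusRdX]  L1: P0=M P1=I  mem[L1]=70
2. P0: load  L0  bus=[BusRd]  L0: P0=S P1=I  mem[L0]=40
3. P1: load  L1  bus=[BusRd,Flush]  L1: P0=S P1=S  mem[L1]=52
4. P0: store L1 := 60  bus=[BusRdX]  L1: P0=M P1=I  mem[L1]=52
5. P0: load  L1  bus=[-]  L1: P0=M P1=I  mem[L1]=52
6. P0: load  L1  bus=[-]  L1: P0=M P1=I  mem[L1]=52
7. P0: store L0 := 90  bus=[BusRdX]  L0: P0=M P1=I  mem[L0]=40

invalidations = 0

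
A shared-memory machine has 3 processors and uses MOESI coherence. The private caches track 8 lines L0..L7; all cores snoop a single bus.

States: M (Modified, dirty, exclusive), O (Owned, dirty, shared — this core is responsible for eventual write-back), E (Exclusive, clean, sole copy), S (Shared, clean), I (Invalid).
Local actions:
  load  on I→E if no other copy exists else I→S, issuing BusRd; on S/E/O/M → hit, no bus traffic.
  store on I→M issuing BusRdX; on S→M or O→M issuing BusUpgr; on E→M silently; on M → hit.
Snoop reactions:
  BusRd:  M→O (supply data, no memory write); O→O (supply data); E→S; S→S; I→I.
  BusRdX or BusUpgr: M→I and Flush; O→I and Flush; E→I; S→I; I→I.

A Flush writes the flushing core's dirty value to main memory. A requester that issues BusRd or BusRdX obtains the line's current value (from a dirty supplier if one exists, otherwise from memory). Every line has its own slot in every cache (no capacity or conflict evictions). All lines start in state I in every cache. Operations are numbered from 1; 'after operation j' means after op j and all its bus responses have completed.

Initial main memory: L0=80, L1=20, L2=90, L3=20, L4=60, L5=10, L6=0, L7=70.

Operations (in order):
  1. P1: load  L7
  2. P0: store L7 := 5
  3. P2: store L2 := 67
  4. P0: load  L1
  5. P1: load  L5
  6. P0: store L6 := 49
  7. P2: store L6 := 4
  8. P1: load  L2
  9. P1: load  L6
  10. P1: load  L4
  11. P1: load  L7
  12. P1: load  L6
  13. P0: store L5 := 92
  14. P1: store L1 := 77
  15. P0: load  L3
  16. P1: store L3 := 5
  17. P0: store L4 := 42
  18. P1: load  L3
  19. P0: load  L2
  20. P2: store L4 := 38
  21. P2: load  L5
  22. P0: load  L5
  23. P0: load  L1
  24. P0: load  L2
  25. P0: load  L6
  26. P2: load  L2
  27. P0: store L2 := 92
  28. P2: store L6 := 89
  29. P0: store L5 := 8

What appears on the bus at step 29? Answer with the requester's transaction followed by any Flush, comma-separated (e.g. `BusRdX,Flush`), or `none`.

bus = BusUpgr

1. P1: load  L7  bus=[BusRd]  L7: P0=I P1=E P2=I  mem[L7]=70
2. P0: store L7 := 5  bus=[BusRdX]  L7: P0=M P1=I P2=I  mem[L7]=70
3. P2: store L2 := 67  bus=[BusRdX]  L2: P0=I P1=I P2=M  mem[L2]=90
4. P0: load  L1  bus=[BusRd]  L1: P0=E P1=I P2=I  mem[L1]=20
5. P1: load  L5  bus=[BusRd]  L5: P0=I P1=E P2=I  mem[L5]=10
6. P0: store L6 := 49  bus=[BusRdX]  L6: P0=M P1=I P2=I  mem[L6]=0
7. P2: store L6 := 4  bus=[BusRdX,Flush]  L6: P0=I P1=I P2=M  mem[L6]=49
8. P1: load  L2  bus=[BusRd]  L2: P0=I P1=S P2=O  mem[L2]=90
9. P1: load  L6  bus=[BusRd]  L6: P0=I P1=S P2=O  mem[L6]=49
10. P1: load  L4  bus=[BusRd]  L4: P0=I P1=E P2=I  mem[L4]=60
11. P1: load  L7  bus=[BusRd]  L7: P0=O P1=S P2=I  mem[L7]=70
12. P1: load  L6  bus=[-]  L6: P0=I P1=S P2=O  mem[L6]=49
13. P0: store L5 := 92  bus=[BusRdX]  L5: P0=M P1=I P2=I  mem[L5]=10
14. P1: store L1 := 77  bus=[BusRdX]  L1: P0=I P1=M P2=I  mem[L1]=20
15. P0: load  L3  bus=[BusRd]  L3: P0=E P1=I P2=I  mem[L3]=20
16. P1: store L3 := 5  bus=[BusRdX]  L3: P0=I P1=M P2=I  mem[L3]=20
17. P0: store L4 := 42  bus=[BusRdX]  L4: P0=M P1=I P2=I  mem[L4]=60
18. P1: load  L3  bus=[-]  L3: P0=I P1=M P2=I  mem[L3]=20
19. P0: load  L2  bus=[BusRd]  L2: P0=S P1=S P2=O  mem[L2]=90
20. P2: store L4 := 38  bus=[BusRdX,Flush]  L4: P0=I P1=I P2=M  mem[L4]=42
21. P2: load  L5  bus=[BusRd]  L5: P0=O P1=I P2=S  mem[L5]=10
22. P0: load  L5  bus=[-]  L5: P0=O P1=I P2=S  mem[L5]=10
23. P0: load  L1  bus=[BusRd]  L1: P0=S P1=O P2=I  mem[L1]=20
24. P0: load  L2  bus=[-]  L2: P0=S P1=S P2=O  mem[L2]=90
25. P0: load  L6  bus=[BusRd]  L6: P0=S P1=S P2=O  mem[L6]=49
26. P2: load  L2  bus=[-]  L2: P0=S P1=S P2=O  mem[L2]=90
27. P0: store L2 := 92  bus=[BusUpgr,Flush]  L2: P0=M P1=I P2=I  mem[L2]=67
28. P2: store L6 := 89  bus=[BusUpgr]  L6: P0=I P1=I P2=M  mem[L6]=49
29. P0: store L5 := 8  bus=[BusUpgr]  L5: P0=M P1=I P2=I  mem[L5]=10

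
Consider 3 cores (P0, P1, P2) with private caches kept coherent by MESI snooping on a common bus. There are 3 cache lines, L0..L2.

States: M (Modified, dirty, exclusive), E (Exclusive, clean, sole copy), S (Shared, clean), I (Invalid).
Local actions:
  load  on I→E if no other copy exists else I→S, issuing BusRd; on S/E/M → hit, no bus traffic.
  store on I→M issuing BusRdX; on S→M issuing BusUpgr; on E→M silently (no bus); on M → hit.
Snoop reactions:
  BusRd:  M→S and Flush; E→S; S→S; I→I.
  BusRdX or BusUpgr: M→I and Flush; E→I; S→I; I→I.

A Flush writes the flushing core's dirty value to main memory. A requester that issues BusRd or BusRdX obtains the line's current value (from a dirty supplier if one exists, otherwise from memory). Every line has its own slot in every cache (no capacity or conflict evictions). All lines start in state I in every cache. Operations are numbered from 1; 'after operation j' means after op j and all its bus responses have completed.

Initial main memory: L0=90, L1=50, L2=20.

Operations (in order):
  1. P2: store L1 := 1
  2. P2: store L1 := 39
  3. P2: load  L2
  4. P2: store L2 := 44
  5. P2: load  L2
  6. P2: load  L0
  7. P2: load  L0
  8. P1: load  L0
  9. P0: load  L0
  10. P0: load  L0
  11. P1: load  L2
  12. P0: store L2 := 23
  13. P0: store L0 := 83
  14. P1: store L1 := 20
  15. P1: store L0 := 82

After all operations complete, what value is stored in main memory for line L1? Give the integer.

[1] P2: store L1 := 1 | P0:I, P1:I, P2:M(1) | bus: BusRdX
[2] P2: store L1 := 39 | P0:I, P1:I, P2:M(39) | bus: none
[3] P2: load  L2 | P0:I, P1:I, P2:E(20) | bus: BusRd
[4] P2: store L2 := 44 | P0:I, P1:I, P2:M(44) | bus: none
[5] P2: load  L2 | P0:I, P1:I, P2:M(44) | bus: none
[6] P2: load  L0 | P0:I, P1:I, P2:E(90) | bus: BusRd
[7] P2: load  L0 | P0:I, P1:I, P2:E(90) | bus: none
[8] P1: load  L0 | P0:I, P1:S(90), P2:S(90) | bus: BusRd
[9] P0: load  L0 | P0:S(90), P1:S(90), P2:S(90) | bus: BusRd
[10] P0: load  L0 | P0:S(90), P1:S(90), P2:S(90) | bus: none
[11] P1: load  L2 | P0:I, P1:S(44), P2:S(44) | bus: BusRd,Flush
[12] P0: store L2 := 23 | P0:M(23), P1:I, P2:I | bus: BusRdX
[13] P0: store L0 := 83 | P0:M(83), P1:I, P2:I | bus: BusUpgr
[14] P1: store L1 := 20 | P0:I, P1:M(20), P2:I | bus: BusRdX,Flush
[15] P1: store L0 := 82 | P0:I, P1:M(82), P2:I | bus: BusRdX,Flush

memory[L1] = 39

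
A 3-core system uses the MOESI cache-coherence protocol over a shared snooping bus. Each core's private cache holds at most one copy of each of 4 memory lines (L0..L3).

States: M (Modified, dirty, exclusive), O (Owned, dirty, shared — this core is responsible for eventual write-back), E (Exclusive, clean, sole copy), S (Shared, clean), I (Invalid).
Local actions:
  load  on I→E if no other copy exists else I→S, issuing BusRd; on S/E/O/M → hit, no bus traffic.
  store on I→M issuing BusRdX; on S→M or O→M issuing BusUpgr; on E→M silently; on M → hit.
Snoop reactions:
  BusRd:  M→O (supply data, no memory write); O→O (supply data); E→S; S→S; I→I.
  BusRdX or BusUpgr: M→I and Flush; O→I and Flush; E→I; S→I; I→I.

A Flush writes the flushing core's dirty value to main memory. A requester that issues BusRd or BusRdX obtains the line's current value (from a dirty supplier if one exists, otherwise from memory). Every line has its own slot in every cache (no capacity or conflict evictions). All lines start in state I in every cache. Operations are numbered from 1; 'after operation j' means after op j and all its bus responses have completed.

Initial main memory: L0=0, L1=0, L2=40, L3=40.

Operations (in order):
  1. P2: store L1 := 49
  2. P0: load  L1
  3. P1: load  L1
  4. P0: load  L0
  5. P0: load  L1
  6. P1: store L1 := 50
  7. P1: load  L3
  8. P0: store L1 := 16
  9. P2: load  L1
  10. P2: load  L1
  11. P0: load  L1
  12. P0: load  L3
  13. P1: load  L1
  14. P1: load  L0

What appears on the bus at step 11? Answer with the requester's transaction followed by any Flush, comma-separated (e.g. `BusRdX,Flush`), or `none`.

1. P2: store L1 := 49  bus=[BusRdX]  L1: P0=I P1=I P2=M  mem[L1]=0
2. P0: load  L1  bus=[BusRd]  L1: P0=S P1=I P2=O  mem[L1]=0
3. P1: load  L1  bus=[BusRd]  L1: P0=S P1=S P2=O  mem[L1]=0
4. P0: load  L0  bus=[BusRd]  L0: P0=E P1=I P2=I  mem[L0]=0
5. P0: load  L1  bus=[-]  L1: P0=S P1=S P2=O  mem[L1]=0
6. P1: store L1 := 50  bus=[BusUpgr,Flush]  L1: P0=I P1=M P2=I  mem[L1]=49
7. P1: load  L3  bus=[BusRd]  L3: P0=I P1=E P2=I  mem[L3]=40
8. P0: store L1 := 16  bus=[BusRdX,Flush]  L1: P0=M P1=I P2=I  mem[L1]=50
9. P2: load  L1  bus=[BusRd]  L1: P0=O P1=I P2=S  mem[L1]=50
10. P2: load  L1  bus=[-]  L1: P0=O P1=I P2=S  mem[L1]=50
11. P0: load  L1  bus=[-]  L1: P0=O P1=I P2=S  mem[L1]=50
12. P0: load  L3  bus=[BusRd]  L3: P0=S P1=S P2=I  mem[L3]=40
13. P1: load  L1  bus=[BusRd]  L1: P0=O P1=S P2=S  mem[L1]=50
14. P1: load  L0  bus=[BusRd]  L0: P0=S P1=S P2=I  mem[L0]=0

bus = none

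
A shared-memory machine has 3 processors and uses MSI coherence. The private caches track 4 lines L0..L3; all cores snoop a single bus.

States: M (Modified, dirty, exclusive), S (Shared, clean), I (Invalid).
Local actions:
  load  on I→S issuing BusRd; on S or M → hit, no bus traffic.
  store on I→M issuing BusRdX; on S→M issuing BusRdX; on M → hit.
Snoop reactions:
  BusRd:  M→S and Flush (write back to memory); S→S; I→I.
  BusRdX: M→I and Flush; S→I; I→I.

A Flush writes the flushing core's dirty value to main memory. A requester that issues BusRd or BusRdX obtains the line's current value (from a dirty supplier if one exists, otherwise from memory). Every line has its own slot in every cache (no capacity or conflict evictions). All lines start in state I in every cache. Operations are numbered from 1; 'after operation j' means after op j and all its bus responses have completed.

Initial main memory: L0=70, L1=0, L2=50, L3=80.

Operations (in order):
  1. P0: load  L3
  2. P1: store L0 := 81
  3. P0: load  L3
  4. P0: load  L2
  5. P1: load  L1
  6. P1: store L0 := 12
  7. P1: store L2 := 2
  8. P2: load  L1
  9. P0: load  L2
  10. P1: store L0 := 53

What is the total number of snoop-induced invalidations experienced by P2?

invalidations = 0

  op1 P0: load  L3 → S/I/I on L3; bus BusRd; mem=80
  op2 P1: store L0 := 81 → I/M/I on L0; bus BusRdX; mem=70
  op3 P0: load  L3 → S/I/I on L3; bus (none); mem=80
  op4 P0: load  L2 → S/I/I on L2; bus BusRd; mem=50
  op5 P1: load  L1 → I/S/I on L1; bus BusRd; mem=0
  op6 P1: store L0 := 12 → I/M/I on L0; bus (none); mem=70
  op7 P1: store L2 := 2 → I/M/I on L2; bus BusRdX; mem=50
  op8 P2: load  L1 → I/S/S on L1; bus BusRd; mem=0
  op9 P0: load  L2 → S/S/I on L2; bus BusRd Flush; mem=2
  op10 P1: store L0 := 53 → I/M/I on L0; bus (none); mem=70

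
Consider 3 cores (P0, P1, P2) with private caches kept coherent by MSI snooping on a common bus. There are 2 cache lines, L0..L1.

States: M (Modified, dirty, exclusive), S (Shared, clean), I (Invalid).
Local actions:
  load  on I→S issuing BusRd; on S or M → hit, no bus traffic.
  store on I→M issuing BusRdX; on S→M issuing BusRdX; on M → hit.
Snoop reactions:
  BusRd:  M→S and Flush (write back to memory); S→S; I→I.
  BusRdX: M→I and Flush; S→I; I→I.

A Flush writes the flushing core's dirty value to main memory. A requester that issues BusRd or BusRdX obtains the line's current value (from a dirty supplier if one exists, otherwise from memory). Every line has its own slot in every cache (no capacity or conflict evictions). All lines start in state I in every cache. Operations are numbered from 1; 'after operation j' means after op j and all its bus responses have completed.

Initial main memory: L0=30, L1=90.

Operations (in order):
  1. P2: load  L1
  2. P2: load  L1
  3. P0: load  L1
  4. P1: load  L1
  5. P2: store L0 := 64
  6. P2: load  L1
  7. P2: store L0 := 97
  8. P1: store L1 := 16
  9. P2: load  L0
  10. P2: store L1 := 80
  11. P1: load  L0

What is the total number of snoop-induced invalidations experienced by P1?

invalidations = 1

step 1: P2: load  L1  ⟶  IIS  (L1)  txn=BusRd  M[L1]=90
step 2: P2: load  L1  ⟶  IIS  (L1)  txn=∅  M[L1]=90
step 3: P0: load  L1  ⟶  SIS  (L1)  txn=BusRd  M[L1]=90
step 4: P1: load  L1  ⟶  SSS  (L1)  txn=BusRd  M[L1]=90
step 5: P2: store L0 := 64  ⟶  IIM  (L0)  txn=BusRdX  M[L0]=30
step 6: P2: load  L1  ⟶  SSS  (L1)  txn=∅  M[L1]=90
step 7: P2: store L0 := 97  ⟶  IIM  (L0)  txn=∅  M[L0]=30
step 8: P1: store L1 := 16  ⟶  IMI  (L1)  txn=BusRdX  M[L1]=90
step 9: P2: load  L0  ⟶  IIM  (L0)  txn=∅  M[L0]=30
step 10: P2: store L1 := 80  ⟶  IIM  (L1)  txn=BusRdX+Flush  M[L1]=16
step 11: P1: load  L0  ⟶  ISS  (L0)  txn=BusRd+Flush  M[L0]=97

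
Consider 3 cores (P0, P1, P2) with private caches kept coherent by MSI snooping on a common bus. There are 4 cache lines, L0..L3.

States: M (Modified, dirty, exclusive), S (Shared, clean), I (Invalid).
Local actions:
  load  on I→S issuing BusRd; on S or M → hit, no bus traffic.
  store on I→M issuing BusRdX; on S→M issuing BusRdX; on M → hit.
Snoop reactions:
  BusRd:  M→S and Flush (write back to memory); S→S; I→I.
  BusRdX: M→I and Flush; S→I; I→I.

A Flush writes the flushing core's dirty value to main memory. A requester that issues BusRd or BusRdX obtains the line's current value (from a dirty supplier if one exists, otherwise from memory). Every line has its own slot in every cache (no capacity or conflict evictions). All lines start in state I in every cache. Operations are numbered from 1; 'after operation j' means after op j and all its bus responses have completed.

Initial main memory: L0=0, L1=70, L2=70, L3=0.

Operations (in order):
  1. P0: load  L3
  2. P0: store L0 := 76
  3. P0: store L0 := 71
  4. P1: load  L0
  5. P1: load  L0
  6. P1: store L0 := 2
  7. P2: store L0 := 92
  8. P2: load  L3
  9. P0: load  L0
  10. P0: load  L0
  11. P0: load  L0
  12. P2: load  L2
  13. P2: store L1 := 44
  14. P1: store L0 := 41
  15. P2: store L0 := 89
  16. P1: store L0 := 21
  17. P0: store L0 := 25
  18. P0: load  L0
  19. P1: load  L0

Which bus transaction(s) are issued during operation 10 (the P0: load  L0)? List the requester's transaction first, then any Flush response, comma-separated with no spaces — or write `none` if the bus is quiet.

[1] P0: load  L3 | P0:S(0), P1:I, P2:I | bus: BusRd
[2] P0: store L0 := 76 | P0:M(76), P1:I, P2:I | bus: BusRdX
[3] P0: store L0 := 71 | P0:M(71), P1:I, P2:I | bus: none
[4] P1: load  L0 | P0:S(71), P1:S(71), P2:I | bus: BusRd,Flush
[5] P1: load  L0 | P0:S(71), P1:S(71), P2:I | bus: none
[6] P1: store L0 := 2 | P0:I, P1:M(2), P2:I | bus: BusRdX
[7] P2: store L0 := 92 | P0:I, P1:I, P2:M(92) | bus: BusRdX,Flush
[8] P2: load  L3 | P0:S(0), P1:I, P2:S(0) | bus: BusRd
[9] P0: load  L0 | P0:S(92), P1:I, P2:S(92) | bus: BusRd,Flush
[10] P0: load  L0 | P0:S(92), P1:I, P2:S(92) | bus: none
[11] P0: load  L0 | P0:S(92), P1:I, P2:S(92) | bus: none
[12] P2: load  L2 | P0:I, P1:I, P2:S(70) | bus: BusRd
[13] P2: store L1 := 44 | P0:I, P1:I, P2:M(44) | bus: BusRdX
[14] P1: store L0 := 41 | P0:I, P1:M(41), P2:I | bus: BusRdX
[15] P2: store L0 := 89 | P0:I, P1:I, P2:M(89) | bus: BusRdX,Flush
[16] P1: store L0 := 21 | P0:I, P1:M(21), P2:I | bus: BusRdX,Flush
[17] P0: store L0 := 25 | P0:M(25), P1:I, P2:I | bus: BusRdX,Flush
[18] P0: load  L0 | P0:M(25), P1:I, P2:I | bus: none
[19] P1: load  L0 | P0:S(25), P1:S(25), P2:I | bus: BusRd,Flush

bus = none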